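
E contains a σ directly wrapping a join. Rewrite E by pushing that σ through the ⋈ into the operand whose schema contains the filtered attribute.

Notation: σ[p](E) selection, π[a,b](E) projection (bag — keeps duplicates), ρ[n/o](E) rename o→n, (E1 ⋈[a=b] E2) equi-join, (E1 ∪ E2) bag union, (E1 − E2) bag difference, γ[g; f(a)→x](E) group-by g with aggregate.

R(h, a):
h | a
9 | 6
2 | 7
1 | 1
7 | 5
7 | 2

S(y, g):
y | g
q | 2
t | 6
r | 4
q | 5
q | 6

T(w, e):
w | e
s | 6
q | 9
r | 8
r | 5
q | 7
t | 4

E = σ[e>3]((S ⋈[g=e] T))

σ filters on e, owned by the right side.
E' = (S ⋈[g=e] σ[e>3](T))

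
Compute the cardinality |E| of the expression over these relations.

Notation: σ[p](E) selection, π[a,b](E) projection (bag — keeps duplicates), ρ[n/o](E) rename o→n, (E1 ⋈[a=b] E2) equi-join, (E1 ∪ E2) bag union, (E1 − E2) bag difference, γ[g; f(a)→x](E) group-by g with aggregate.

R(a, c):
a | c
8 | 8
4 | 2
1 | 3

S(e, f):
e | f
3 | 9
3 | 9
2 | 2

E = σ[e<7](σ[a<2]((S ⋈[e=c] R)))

Subexpression sizes:
  S → 3
  R → 3
  (S ⋈[e=c] R) → 3
  σ[a<2]((S ⋈[e=c] R)) → 2
  σ[e<7](σ[a<2]((S ⋈[e=c] R))) → 2

|E| = 2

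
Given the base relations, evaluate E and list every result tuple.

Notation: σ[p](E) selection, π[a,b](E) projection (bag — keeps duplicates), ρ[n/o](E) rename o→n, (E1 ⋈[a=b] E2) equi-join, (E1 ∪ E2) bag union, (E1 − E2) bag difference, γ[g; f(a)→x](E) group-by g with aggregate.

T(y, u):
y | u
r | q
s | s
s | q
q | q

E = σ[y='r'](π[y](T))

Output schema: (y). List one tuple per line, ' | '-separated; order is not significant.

Row counts bottom-up:
  T → 4
  π[y](T) → 4
  σ[y='r'](π[y](T)) → 1

== RESULT ==
y
r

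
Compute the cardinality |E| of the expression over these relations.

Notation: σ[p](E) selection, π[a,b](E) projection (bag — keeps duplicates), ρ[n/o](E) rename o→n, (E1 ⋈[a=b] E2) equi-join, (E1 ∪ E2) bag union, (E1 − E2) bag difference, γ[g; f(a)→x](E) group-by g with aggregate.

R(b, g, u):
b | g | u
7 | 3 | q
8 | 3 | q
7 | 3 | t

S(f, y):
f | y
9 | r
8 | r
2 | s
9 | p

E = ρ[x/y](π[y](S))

Subexpression sizes:
  S → 4
  π[y](S) → 4
  ρ[x/y](π[y](S)) → 4

|E| = 4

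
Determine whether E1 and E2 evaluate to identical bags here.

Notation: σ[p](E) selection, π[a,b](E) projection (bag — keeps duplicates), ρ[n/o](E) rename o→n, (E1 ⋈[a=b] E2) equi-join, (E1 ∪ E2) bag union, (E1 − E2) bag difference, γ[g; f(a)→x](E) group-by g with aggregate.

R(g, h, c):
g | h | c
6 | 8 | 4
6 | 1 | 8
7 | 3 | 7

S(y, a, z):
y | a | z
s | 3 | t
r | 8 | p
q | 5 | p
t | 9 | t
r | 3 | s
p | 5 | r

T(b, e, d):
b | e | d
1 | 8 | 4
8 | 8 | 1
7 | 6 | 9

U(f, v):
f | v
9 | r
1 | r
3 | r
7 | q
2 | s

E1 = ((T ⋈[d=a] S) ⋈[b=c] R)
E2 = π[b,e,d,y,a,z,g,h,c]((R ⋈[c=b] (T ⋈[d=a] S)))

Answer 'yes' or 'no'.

E1 per-node cardinality:
  T → 3
  S → 6
  (T ⋈[d=a] S) → 1
  R → 3
  ((T ⋈[d=a] S) ⋈[b=c] R) → 1
E2 per-node cardinality:
  R → 3
  T → 3
  S → 6
  (T ⋈[d=a] S) → 1
  (R ⋈[c=b] (T ⋈[d=a] S)) → 1
  π[b,e,d,y,a,z,g,h,c]((R ⋈[c=b] (T ⋈[d=a] S))) → 1

E1 and E2 produce the same multiset:
b | e | d | y | a | z | g | h | c
7 | 6 | 9 | t | 9 | t | 7 | 3 | 7

yes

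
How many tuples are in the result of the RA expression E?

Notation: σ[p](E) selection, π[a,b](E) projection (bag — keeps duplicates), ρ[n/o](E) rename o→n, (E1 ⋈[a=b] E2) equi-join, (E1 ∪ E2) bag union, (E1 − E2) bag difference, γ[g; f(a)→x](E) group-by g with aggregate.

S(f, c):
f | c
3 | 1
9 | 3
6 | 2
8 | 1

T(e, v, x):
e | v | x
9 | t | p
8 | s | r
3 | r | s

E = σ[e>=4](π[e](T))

Per-node cardinality:
  T → 3
  π[e](T) → 3
  σ[e>=4](π[e](T)) → 2

|E| = 2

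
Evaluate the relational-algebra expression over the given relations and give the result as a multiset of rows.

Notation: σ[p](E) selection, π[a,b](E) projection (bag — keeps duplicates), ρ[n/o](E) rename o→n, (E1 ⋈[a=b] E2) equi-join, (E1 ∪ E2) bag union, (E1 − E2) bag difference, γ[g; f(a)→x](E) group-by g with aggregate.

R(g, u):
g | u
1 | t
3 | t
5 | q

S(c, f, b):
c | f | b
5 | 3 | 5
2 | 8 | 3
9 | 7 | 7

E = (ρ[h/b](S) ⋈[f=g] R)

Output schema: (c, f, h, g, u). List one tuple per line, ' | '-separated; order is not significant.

Per-node cardinality:
  S → 3
  ρ[h/b](S) → 3
  R → 3
  (ρ[h/b](S) ⋈[f=g] R) → 1

== RESULT ==
c | f | h | g | u
5 | 3 | 5 | 3 | t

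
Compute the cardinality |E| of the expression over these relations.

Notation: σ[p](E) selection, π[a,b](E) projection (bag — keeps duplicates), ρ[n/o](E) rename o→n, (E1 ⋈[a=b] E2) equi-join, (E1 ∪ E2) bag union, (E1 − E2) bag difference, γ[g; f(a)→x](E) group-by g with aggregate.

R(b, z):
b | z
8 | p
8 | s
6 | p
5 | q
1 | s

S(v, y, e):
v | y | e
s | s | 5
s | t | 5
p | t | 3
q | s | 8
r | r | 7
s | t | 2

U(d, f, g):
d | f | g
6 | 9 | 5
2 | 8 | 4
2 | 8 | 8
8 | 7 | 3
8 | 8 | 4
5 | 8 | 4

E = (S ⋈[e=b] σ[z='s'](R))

Subexpression sizes:
  S → 6
  R → 5
  σ[z='s'](R) → 2
  (S ⋈[e=b] σ[z='s'](R)) → 1

|E| = 1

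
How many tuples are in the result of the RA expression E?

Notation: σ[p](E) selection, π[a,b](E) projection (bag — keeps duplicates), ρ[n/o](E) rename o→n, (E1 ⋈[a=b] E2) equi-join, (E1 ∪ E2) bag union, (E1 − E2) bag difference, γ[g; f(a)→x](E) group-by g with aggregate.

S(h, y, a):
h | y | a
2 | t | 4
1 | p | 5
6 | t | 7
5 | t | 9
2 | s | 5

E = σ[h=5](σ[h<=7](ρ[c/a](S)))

Row counts bottom-up:
  S → 5
  ρ[c/a](S) → 5
  σ[h<=7](ρ[c/a](S)) → 5
  σ[h=5](σ[h<=7](ρ[c/a](S))) → 1

|E| = 1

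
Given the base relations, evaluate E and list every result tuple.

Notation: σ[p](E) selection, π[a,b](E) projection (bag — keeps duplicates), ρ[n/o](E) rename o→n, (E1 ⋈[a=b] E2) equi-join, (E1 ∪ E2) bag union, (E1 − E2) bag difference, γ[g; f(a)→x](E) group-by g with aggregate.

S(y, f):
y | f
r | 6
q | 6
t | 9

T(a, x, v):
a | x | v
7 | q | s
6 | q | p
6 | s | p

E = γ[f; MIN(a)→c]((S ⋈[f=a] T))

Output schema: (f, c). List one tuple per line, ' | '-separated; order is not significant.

Subexpression sizes:
  S → 3
  T → 3
  (S ⋈[f=a] T) → 4
  γ[f; MIN(a)→c]((S ⋈[f=a] T)) → 1

== RESULT ==
f | c
6 | 6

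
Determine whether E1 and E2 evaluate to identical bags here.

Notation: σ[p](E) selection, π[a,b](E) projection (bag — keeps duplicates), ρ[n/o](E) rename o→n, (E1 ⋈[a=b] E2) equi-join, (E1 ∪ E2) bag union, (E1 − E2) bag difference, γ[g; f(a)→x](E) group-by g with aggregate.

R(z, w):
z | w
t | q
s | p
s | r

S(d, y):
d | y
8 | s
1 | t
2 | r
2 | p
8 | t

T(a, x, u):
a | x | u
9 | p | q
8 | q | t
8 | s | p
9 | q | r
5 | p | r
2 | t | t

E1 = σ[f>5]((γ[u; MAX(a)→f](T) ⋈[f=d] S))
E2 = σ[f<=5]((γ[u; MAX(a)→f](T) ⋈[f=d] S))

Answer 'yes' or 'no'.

E1 stepwise |·|:
  T → 6
  γ[u; MAX(a)→f](T) → 4
  S → 5
  (γ[u; MAX(a)→f](T) ⋈[f=d] S) → 4
  σ[f>5]((γ[u; MAX(a)→f](T) ⋈[f=d] S)) → 4
E2 stepwise |·|:
  T → 6
  γ[u; MAX(a)→f](T) → 4
  S → 5
  (γ[u; MAX(a)→f](T) ⋈[f=d] S) → 4
  σ[f<=5]((γ[u; MAX(a)→f](T) ⋈[f=d] S)) → 0

E1 result:
u | f | d | y
p | 8 | 8 | s
p | 8 | 8 | t
t | 8 | 8 | s
t | 8 | 8 | t
E2 result:
u | f | d | y
(0 rows)
Witness: ('t', 8, 8, 's') appears 1× in E1 but 0× in E2.

no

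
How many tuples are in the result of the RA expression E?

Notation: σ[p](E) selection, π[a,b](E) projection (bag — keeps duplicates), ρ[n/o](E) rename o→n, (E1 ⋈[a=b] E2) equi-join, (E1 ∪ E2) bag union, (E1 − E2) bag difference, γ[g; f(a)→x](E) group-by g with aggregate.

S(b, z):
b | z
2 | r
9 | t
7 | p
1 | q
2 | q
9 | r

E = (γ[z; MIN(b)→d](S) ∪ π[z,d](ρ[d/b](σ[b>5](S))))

Per-node cardinality:
  S → 6
  γ[z; MIN(b)→d](S) → 4
  S → 6
  σ[b>5](S) → 3
  ρ[d/b](σ[b>5](S)) → 3
  π[z,d](ρ[d/b](σ[b>5](S))) → 3
  (γ[z; MIN(b)→d](S) ∪ π[z,d](ρ[d/b](σ[b>5](S)))) → 7

|E| = 7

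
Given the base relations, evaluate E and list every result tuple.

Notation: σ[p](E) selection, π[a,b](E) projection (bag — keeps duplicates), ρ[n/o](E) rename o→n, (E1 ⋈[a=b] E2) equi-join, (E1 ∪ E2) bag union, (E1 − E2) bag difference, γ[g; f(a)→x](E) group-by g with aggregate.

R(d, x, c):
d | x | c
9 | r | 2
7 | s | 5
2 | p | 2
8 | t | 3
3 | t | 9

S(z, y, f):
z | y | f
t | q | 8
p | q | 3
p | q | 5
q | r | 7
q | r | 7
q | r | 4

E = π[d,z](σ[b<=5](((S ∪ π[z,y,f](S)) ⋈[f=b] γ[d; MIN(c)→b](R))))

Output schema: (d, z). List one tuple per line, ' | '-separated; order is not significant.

Row counts bottom-up:
  S → 6
  S → 6
  π[z,y,f](S) → 6
  (S ∪ π[z,y,f](S)) → 12
  R → 5
  γ[d; MIN(c)→b](R) → 5
  ((S ∪ π[z,y,f](S)) ⋈[f=b] γ[d; MIN(c)→b](R)) → 4
  σ[b<=5](((S ∪ π[z,y,f](S)) ⋈[f=b] γ[d; MIN(c)→b](R))) → 4
  π[d,z](σ[b<=5](((S ∪ π[z,y,f](S)) ⋈[f=b] γ[d; MIN(c)→b](R)))) → 4

== RESULT ==
d | z
7 | p
7 | p
8 | p
8 | p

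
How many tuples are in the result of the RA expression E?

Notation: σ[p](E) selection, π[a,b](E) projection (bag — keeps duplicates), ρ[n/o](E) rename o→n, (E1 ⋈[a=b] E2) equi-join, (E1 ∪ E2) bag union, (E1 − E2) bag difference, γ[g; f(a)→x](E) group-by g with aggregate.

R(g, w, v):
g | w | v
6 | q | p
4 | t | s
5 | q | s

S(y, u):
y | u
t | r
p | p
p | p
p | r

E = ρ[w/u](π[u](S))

Per-node cardinality:
  S → 4
  π[u](S) → 4
  ρ[w/u](π[u](S)) → 4

|E| = 4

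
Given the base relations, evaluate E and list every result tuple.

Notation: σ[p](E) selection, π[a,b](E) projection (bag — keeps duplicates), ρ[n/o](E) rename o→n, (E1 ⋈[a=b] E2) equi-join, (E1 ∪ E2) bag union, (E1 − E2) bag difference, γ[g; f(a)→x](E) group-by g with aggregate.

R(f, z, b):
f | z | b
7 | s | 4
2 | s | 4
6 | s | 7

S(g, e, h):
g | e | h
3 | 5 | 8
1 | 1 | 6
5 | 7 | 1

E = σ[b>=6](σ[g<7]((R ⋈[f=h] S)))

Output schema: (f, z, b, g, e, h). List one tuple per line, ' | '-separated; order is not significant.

Row counts bottom-up:
  R → 3
  S → 3
  (R ⋈[f=h] S) → 1
  σ[g<7]((R ⋈[f=h] S)) → 1
  σ[b>=6](σ[g<7]((R ⋈[f=h] S))) → 1

== RESULT ==
f | z | b | g | e | h
6 | s | 7 | 1 | 1 | 6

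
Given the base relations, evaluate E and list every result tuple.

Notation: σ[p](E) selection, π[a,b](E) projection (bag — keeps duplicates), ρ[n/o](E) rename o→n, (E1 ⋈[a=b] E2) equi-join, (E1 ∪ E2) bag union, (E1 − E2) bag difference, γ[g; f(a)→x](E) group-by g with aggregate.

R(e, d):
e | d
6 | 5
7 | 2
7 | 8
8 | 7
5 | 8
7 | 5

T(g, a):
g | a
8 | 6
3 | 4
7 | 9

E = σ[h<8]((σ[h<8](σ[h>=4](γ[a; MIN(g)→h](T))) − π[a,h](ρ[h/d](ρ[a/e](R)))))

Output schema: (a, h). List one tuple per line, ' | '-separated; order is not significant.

Stepwise |·|:
  T → 3
  γ[a; MIN(g)→h](T) → 3
  σ[h>=4](γ[a; MIN(g)→h](T)) → 2
  σ[h<8](σ[h>=4](γ[a; MIN(g)→h](T))) → 1
  R → 6
  ρ[a/e](R) → 6
  ρ[h/d](ρ[a/e](R)) → 6
  π[a,h](ρ[h/d](ρ[a/e](R))) → 6
  (σ[h<8](σ[h>=4](γ[a; MIN(g)→h](T))) − π[a,h](ρ[h/d](ρ[a/e](R)))) → 1
  σ[h<8]((σ[h<8](σ[h>=4](γ[a; MIN(g)→h](T))) − π[a,h](ρ[h/d](ρ[a/e](R))))) → 1

== RESULT ==
a | h
9 | 7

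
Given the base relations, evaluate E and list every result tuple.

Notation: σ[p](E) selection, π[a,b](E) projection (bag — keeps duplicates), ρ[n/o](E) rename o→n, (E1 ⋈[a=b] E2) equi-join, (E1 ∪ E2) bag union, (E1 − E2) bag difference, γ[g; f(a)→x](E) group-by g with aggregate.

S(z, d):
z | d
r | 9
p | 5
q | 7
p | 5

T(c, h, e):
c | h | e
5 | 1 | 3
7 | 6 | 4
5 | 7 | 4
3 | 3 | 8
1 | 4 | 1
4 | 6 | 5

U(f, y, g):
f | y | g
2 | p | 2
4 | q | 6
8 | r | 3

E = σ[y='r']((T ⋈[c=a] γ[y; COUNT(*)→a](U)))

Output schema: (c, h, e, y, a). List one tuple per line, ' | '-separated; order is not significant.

Row counts bottom-up:
  T → 6
  U → 3
  γ[y; COUNT(*)→a](U) → 3
  (T ⋈[c=a] γ[y; COUNT(*)→a](U)) → 3
  σ[y='r']((T ⋈[c=a] γ[y; COUNT(*)→a](U))) → 1

== RESULT ==
c | h | e | y | a
1 | 4 | 1 | r | 1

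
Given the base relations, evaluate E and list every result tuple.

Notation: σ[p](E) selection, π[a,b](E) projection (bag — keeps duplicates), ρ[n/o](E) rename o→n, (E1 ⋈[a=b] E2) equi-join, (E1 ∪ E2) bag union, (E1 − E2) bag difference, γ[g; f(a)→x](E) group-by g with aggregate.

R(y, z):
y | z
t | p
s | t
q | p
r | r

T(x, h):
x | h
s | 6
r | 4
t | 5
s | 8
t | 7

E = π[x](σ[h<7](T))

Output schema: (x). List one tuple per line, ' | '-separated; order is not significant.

Per-node cardinality:
  T → 5
  σ[h<7](T) → 3
  π[x](σ[h<7](T)) → 3

== RESULT ==
x
r
s
t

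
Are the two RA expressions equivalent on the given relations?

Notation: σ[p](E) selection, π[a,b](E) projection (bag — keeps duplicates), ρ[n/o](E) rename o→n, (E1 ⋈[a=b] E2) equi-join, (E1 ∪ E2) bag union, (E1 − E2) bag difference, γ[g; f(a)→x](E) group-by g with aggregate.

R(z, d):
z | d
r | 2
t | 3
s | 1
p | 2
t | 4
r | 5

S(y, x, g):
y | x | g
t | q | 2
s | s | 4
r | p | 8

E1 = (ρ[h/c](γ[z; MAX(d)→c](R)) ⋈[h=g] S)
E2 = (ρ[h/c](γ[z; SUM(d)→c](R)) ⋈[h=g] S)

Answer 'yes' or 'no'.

E1 stepwise |·|:
  R → 6
  γ[z; MAX(d)→c](R) → 4
  ρ[h/c](γ[z; MAX(d)→c](R)) → 4
  S → 3
  (ρ[h/c](γ[z; MAX(d)→c](R)) ⋈[h=g] S) → 2
E2 stepwise |·|:
  R → 6
  γ[z; SUM(d)→c](R) → 4
  ρ[h/c](γ[z; SUM(d)→c](R)) → 4
  S → 3
  (ρ[h/c](γ[z; SUM(d)→c](R)) ⋈[h=g] S) → 1

E1 result:
z | h | y | x | g
p | 2 | t | q | 2
t | 4 | s | s | 4
E2 result:
z | h | y | x | g
p | 2 | t | q | 2
Witness: ('t', 4, 's', 's', 4) appears 1× in E1 but 0× in E2.

no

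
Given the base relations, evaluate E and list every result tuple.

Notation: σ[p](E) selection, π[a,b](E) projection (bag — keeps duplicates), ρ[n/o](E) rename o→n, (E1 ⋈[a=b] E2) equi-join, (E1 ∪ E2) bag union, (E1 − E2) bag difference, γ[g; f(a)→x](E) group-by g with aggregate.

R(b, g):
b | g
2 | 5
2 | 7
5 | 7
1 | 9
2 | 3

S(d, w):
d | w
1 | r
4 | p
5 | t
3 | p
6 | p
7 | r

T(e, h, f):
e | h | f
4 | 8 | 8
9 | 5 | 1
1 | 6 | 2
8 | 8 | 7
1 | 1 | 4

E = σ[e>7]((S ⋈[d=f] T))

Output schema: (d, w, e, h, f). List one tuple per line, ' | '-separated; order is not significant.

Row counts bottom-up:
  S → 6
  T → 5
  (S ⋈[d=f] T) → 3
  σ[e>7]((S ⋈[d=f] T)) → 2

== RESULT ==
d | w | e | h | f
1 | r | 9 | 5 | 1
7 | r | 8 | 8 | 7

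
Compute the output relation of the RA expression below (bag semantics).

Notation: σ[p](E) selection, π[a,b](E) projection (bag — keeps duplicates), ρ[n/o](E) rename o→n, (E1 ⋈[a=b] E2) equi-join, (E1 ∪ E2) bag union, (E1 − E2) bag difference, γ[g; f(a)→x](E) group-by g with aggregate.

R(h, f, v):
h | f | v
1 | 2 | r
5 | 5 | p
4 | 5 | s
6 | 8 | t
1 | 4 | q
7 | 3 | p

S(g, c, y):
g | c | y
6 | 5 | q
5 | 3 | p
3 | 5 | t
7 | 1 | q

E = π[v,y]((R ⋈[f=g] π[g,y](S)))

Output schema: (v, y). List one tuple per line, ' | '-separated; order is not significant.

Stepwise |·|:
  R → 6
  S → 4
  π[g,y](S) → 4
  (R ⋈[f=g] π[g,y](S)) → 3
  π[v,y]((R ⋈[f=g] π[g,y](S))) → 3

== RESULT ==
v | y
p | p
p | t
s | p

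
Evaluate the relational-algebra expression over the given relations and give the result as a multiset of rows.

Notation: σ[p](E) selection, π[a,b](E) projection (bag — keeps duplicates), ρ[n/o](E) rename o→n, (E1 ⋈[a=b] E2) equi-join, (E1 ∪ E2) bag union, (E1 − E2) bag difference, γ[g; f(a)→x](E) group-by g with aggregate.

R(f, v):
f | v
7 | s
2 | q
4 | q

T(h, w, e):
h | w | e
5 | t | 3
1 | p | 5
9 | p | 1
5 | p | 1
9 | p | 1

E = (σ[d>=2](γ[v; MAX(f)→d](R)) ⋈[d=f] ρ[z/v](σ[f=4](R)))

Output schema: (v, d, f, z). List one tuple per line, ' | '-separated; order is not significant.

Row counts bottom-up:
  R → 3
  γ[v; MAX(f)→d](R) → 2
  σ[d>=2](γ[v; MAX(f)→d](R)) → 2
  R → 3
  σ[f=4](R) → 1
  ρ[z/v](σ[f=4](R)) → 1
  (σ[d>=2](γ[v; MAX(f)→d](R)) ⋈[d=f] ρ[z/v](σ[f=4](R))) → 1

== RESULT ==
v | d | f | z
q | 4 | 4 | q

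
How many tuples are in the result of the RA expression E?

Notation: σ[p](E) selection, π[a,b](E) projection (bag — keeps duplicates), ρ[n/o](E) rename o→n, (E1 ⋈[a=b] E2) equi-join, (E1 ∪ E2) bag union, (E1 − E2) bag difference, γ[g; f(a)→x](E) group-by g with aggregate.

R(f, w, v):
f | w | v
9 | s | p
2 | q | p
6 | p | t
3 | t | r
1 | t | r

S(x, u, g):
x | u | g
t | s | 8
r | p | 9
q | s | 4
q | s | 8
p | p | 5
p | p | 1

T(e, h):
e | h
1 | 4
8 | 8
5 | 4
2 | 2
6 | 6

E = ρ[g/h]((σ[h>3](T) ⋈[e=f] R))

Subexpression sizes:
  T → 5
  σ[h>3](T) → 4
  R → 5
  (σ[h>3](T) ⋈[e=f] R) → 2
  ρ[g/h]((σ[h>3](T) ⋈[e=f] R)) → 2

|E| = 2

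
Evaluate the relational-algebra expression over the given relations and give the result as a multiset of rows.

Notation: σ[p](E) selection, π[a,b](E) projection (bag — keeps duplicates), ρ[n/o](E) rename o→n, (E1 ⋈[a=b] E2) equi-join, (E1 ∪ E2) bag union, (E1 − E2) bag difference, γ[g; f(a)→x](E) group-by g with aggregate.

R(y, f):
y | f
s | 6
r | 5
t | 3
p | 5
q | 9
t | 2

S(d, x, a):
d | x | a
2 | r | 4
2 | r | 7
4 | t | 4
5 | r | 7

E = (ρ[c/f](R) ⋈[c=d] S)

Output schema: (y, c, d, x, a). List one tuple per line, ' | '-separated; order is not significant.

Stepwise |·|:
  R → 6
  ρ[c/f](R) → 6
  S → 4
  (ρ[c/f](R) ⋈[c=d] S) → 4

== RESULT ==
y | c | d | x | a
p | 5 | 5 | r | 7
r | 5 | 5 | r | 7
t | 2 | 2 | r | 4
t | 2 | 2 | r | 7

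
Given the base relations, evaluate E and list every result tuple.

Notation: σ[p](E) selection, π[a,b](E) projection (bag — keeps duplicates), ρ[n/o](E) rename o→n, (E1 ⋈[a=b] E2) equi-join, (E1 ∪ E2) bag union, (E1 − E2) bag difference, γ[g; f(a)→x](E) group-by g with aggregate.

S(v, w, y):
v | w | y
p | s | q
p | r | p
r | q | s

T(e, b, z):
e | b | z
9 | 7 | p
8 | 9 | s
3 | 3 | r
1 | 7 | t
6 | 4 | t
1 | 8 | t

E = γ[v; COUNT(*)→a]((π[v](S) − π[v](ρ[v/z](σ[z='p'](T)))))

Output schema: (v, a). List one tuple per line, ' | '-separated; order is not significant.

Stepwise |·|:
  S → 3
  π[v](S) → 3
  T → 6
  σ[z='p'](T) → 1
  ρ[v/z](σ[z='p'](T)) → 1
  π[v](ρ[v/z](σ[z='p'](T))) → 1
  (π[v](S) − π[v](ρ[v/z](σ[z='p'](T)))) → 2
  γ[v; COUNT(*)→a]((π[v](S) − π[v](ρ[v/z](σ[z='p'](T))))) → 2

== RESULT ==
v | a
p | 1
r | 1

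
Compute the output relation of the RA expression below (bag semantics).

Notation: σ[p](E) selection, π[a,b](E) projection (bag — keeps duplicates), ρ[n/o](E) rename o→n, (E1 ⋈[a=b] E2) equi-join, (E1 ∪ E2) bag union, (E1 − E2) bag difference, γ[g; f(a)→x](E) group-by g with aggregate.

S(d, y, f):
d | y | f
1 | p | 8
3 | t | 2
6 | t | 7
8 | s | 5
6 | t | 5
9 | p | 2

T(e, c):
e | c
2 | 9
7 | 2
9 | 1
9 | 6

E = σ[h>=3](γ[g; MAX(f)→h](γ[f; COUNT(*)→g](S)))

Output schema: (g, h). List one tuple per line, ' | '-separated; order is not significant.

Row counts bottom-up:
  S → 6
  γ[f; COUNT(*)→g](S) → 4
  γ[g; MAX(f)→h](γ[f; COUNT(*)→g](S)) → 2
  σ[h>=3](γ[g; MAX(f)→h](γ[f; COUNT(*)→g](S))) → 2

== RESULT ==
g | h
1 | 8
2 | 5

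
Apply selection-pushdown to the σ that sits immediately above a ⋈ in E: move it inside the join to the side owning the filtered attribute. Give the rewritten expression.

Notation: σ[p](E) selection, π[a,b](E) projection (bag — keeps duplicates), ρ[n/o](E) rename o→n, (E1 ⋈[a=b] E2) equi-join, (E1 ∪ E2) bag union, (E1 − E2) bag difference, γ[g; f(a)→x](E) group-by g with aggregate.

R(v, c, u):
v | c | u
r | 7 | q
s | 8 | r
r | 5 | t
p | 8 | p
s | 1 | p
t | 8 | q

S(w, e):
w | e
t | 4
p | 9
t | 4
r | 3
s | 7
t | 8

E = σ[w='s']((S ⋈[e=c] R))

σ filters on w, owned by the left side.
E' = (σ[w='s'](S) ⋈[e=c] R)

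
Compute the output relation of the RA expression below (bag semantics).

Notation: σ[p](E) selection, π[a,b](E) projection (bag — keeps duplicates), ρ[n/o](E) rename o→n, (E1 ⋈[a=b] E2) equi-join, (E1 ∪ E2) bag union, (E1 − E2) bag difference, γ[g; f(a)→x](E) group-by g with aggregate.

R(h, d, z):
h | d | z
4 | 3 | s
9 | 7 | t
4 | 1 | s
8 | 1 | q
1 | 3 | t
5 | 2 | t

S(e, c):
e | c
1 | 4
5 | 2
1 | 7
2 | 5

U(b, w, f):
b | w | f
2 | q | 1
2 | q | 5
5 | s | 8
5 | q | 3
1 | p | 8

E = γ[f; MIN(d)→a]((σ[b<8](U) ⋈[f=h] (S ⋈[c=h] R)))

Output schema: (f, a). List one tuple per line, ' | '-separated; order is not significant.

Subexpression sizes:
  U → 5
  σ[b<8](U) → 5
  S → 4
  R → 6
  (S ⋈[c=h] R) → 3
  (σ[b<8](U) ⋈[f=h] (S ⋈[c=h] R)) → 1
  γ[f; MIN(d)→a]((σ[b<8](U) ⋈[f=h] (S ⋈[c=h] R))) → 1

== RESULT ==
f | a
5 | 2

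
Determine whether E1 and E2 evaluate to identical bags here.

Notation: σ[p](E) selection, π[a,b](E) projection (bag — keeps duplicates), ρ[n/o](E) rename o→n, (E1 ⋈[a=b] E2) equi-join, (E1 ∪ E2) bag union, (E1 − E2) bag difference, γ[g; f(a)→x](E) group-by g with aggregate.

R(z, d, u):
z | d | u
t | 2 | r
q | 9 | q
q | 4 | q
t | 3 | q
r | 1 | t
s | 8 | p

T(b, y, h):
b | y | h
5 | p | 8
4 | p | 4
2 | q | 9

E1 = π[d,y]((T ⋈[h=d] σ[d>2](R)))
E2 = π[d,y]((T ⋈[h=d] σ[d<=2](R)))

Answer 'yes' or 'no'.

E1 row counts bottom-up:
  T → 3
  R → 6
  σ[d>2](R) → 4
  (T ⋈[h=d] σ[d>2](R)) → 3
  π[d,y]((T ⋈[h=d] σ[d>2](R))) → 3
E2 row counts bottom-up:
  T → 3
  R → 6
  σ[d<=2](R) → 2
  (T ⋈[h=d] σ[d<=2](R)) → 0
  π[d,y]((T ⋈[h=d] σ[d<=2](R))) → 0

E1 result:
d | y
4 | p
8 | p
9 | q
E2 result:
d | y
(0 rows)
Witness: (9, 'q') appears 1× in E1 but 0× in E2.

no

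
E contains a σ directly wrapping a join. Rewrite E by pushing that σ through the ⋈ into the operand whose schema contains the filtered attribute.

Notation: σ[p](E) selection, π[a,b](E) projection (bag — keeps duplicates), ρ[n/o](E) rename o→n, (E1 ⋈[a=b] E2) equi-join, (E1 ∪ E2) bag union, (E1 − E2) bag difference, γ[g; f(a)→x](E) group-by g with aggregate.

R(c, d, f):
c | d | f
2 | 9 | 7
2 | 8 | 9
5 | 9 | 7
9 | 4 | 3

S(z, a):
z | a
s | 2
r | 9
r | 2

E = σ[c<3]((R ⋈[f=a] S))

σ filters on c, owned by the left side.
E' = (σ[c<3](R) ⋈[f=a] S)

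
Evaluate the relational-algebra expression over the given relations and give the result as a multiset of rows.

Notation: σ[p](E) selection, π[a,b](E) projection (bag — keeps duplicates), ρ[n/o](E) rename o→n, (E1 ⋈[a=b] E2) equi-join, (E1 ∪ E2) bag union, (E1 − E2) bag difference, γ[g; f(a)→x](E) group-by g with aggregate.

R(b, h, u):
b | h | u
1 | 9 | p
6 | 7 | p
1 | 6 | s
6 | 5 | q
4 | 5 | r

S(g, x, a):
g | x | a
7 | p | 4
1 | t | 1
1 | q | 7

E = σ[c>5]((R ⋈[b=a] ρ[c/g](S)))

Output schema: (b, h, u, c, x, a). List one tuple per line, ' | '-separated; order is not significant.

Subexpression sizes:
  R → 5
  S → 3
  ρ[c/g](S) → 3
  (R ⋈[b=a] ρ[c/g](S)) → 3
  σ[c>5]((R ⋈[b=a] ρ[c/g](S))) → 1

== RESULT ==
b | h | u | c | x | a
4 | 5 | r | 7 | p | 4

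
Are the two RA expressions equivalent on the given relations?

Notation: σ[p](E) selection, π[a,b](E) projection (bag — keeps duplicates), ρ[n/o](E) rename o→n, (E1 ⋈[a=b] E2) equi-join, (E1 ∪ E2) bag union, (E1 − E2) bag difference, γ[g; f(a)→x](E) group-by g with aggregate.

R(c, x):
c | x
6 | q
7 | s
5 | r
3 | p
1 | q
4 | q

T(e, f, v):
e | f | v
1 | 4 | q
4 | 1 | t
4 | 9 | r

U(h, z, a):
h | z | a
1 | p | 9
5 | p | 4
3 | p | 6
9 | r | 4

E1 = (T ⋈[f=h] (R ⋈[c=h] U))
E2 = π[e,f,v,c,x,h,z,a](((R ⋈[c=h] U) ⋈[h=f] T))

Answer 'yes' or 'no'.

E1 subexpression sizes:
  T → 3
  R → 6
  U → 4
  (R ⋈[c=h] U) → 3
  (T ⋈[f=h] (R ⋈[c=h] U)) → 1
E2 subexpression sizes:
  R → 6
  U → 4
  (R ⋈[c=h] U) → 3
  T → 3
  ((R ⋈[c=h] U) ⋈[h=f] T) → 1
  π[e,f,v,c,x,h,z,a](((R ⋈[c=h] U) ⋈[h=f] T)) → 1

E1 and E2 produce the same multiset:
e | f | v | c | x | h | z | a
4 | 1 | t | 1 | q | 1 | p | 9

yes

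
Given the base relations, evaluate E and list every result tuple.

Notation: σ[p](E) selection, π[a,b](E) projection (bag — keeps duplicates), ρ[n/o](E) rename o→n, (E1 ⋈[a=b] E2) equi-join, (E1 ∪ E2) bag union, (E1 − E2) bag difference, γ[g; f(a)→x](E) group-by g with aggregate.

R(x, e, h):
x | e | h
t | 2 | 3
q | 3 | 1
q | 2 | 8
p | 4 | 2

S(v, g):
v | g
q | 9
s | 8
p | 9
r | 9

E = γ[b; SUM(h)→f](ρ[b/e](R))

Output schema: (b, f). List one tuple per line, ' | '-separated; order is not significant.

Row counts bottom-up:
  R → 4
  ρ[b/e](R) → 4
  γ[b; SUM(h)→f](ρ[b/e](R)) → 3

== RESULT ==
b | f
2 | 11
3 | 1
4 | 2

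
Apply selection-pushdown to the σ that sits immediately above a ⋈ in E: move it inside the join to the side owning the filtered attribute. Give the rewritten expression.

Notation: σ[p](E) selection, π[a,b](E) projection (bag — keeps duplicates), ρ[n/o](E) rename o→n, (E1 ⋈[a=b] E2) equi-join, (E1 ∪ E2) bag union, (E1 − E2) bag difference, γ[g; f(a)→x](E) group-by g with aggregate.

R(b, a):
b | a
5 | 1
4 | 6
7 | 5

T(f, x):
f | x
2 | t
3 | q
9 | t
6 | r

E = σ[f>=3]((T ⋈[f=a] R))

σ filters on f, owned by the left side.
E' = (σ[f>=3](T) ⋈[f=a] R)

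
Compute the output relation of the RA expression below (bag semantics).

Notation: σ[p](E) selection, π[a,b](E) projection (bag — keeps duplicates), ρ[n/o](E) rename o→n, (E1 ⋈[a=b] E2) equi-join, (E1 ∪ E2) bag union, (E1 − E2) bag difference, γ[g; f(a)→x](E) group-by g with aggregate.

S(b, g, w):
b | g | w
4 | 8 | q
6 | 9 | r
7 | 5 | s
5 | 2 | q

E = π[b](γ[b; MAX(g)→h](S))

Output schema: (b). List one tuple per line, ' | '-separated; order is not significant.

Row counts bottom-up:
  S → 4
  γ[b; MAX(g)→h](S) → 4
  π[b](γ[b; MAX(g)→h](S)) → 4

== RESULT ==
b
4
5
6
7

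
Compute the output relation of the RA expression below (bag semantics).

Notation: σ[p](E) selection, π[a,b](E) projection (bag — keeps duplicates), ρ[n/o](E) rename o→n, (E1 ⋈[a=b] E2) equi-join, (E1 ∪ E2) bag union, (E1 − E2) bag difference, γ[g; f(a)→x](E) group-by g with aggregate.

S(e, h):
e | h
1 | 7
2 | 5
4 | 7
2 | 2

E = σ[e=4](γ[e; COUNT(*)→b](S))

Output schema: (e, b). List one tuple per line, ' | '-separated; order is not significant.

Subexpression sizes:
  S → 4
  γ[e; COUNT(*)→b](S) → 3
  σ[e=4](γ[e; COUNT(*)→b](S)) → 1

== RESULT ==
e | b
4 | 1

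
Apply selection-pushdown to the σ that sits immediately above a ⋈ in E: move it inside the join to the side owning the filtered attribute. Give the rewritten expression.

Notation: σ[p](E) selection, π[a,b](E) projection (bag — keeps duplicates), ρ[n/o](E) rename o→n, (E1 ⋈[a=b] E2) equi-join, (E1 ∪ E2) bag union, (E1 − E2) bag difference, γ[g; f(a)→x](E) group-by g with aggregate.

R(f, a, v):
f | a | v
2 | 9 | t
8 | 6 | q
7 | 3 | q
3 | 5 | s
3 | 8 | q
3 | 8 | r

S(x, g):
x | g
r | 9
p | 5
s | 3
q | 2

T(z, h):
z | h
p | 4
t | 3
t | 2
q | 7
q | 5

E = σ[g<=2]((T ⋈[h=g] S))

σ filters on g, owned by the right side.
E' = (T ⋈[h=g] σ[g<=2](S))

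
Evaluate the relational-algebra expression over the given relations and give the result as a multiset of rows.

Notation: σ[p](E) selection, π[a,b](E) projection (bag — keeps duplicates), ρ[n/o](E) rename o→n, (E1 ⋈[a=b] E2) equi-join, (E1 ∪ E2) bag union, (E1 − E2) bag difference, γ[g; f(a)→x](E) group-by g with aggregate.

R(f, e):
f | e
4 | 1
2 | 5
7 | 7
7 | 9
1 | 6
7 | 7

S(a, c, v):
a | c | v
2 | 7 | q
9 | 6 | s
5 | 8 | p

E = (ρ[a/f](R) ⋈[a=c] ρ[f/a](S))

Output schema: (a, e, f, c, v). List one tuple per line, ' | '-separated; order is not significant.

Row counts bottom-up:
  R → 6
  ρ[a/f](R) → 6
  S → 3
  ρ[f/a](S) → 3
  (ρ[a/f](R) ⋈[a=c] ρ[f/a](S)) → 3

== RESULT ==
a | e | f | c | v
7 | 7 | 2 | 7 | q
7 | 7 | 2 | 7 | q
7 | 9 | 2 | 7 | q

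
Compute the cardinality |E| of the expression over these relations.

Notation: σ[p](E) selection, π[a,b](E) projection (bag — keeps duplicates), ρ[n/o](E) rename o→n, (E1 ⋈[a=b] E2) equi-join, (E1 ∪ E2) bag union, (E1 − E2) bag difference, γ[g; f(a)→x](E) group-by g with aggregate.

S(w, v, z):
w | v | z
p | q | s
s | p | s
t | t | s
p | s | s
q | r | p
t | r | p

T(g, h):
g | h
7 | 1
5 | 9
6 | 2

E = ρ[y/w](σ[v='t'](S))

Subexpression sizes:
  S → 6
  σ[v='t'](S) → 1
  ρ[y/w](σ[v='t'](S)) → 1

|E| = 1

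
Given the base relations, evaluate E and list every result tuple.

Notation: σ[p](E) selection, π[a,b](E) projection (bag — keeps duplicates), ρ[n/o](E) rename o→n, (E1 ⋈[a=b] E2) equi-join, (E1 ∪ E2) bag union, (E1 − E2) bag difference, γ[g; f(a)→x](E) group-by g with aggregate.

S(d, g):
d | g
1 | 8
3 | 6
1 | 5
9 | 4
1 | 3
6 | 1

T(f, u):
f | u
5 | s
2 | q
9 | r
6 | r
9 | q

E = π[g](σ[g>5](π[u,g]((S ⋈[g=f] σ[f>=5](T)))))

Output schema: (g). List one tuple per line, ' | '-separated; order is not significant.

Row counts bottom-up:
  S → 6
  T → 5
  σ[f>=5](T) → 4
  (S ⋈[g=f] σ[f>=5](T)) → 2
  π[u,g]((S ⋈[g=f] σ[f>=5](T))) → 2
  σ[g>5](π[u,g]((S ⋈[g=f] σ[f>=5](T)))) → 1
  π[g](σ[g>5](π[u,g]((S ⋈[g=f] σ[f>=5](T))))) → 1

== RESULT ==
g
6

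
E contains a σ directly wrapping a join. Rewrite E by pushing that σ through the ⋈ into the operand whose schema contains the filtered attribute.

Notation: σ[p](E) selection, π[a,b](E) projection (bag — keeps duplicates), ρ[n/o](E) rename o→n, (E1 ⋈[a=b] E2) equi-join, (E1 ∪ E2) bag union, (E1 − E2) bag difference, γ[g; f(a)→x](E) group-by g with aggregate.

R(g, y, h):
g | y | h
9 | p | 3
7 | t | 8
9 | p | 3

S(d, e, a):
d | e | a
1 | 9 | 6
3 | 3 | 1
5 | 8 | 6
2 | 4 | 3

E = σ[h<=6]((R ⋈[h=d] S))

σ filters on h, owned by the left side.
E' = (σ[h<=6](R) ⋈[h=d] S)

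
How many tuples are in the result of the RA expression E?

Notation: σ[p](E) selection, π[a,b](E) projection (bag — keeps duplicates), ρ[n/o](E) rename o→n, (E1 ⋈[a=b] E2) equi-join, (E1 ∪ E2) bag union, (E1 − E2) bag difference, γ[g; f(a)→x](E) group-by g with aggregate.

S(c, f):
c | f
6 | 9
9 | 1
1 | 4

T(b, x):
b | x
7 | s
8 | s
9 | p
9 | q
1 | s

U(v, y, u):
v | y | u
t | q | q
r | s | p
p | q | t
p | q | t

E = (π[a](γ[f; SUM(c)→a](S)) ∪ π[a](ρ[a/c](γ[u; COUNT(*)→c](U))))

Row counts bottom-up:
  S → 3
  γ[f; SUM(c)→a](S) → 3
  π[a](γ[f; SUM(c)→a](S)) → 3
  U → 4
  γ[u; COUNT(*)→c](U) → 3
  ρ[a/c](γ[u; COUNT(*)→c](U)) → 3
  π[a](ρ[a/c](γ[u; COUNT(*)→c](U))) → 3
  (π[a](γ[f; SUM(c)→a](S)) ∪ π[a](ρ[a/c](γ[u; COUNT(*)→c](U)))) → 6

|E| = 6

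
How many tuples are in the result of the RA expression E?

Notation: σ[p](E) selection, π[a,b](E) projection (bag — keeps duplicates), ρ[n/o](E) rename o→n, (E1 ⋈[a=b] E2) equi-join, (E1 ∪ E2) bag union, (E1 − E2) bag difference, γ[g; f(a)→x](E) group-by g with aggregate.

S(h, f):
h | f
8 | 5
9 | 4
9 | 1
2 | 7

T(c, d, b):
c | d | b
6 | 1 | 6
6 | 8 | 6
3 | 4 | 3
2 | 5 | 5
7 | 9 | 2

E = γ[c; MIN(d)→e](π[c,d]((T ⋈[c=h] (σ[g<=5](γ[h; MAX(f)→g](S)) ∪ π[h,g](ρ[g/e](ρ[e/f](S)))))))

Row counts bottom-up:
  T → 5
  S → 4
  γ[h; MAX(f)→g](S) → 3
  σ[g<=5](γ[h; MAX(f)→g](S)) → 2
  S → 4
  ρ[e/f](S) → 4
  ρ[g/e](ρ[e/f](S)) → 4
  π[h,g](ρ[g/e](ρ[e/f](S))) → 4
  (σ[g<=5](γ[h; MAX(f)→g](S)) ∪ π[h,g](ρ[g/e](ρ[e/f](S)))) → 6
  (T ⋈[c=h] (σ[g<=5](γ[h; MAX(f)→g](S)) ∪ π[h,g](ρ[g/e](ρ[e/f](S))))) → 1
  π[c,d]((T ⋈[c=h] (σ[g<=5](γ[h; MAX(f)→g](S)) ∪ π[h,g](ρ[g/e](ρ[e/f](S)))))) → 1
  γ[c; MIN(d)→e](π[c,d]((T ⋈[c=h] (σ[g<=5](γ[h; MAX(f)→g](S)) ∪ π[h,g](ρ[g/e](ρ[e/f](S))))))) → 1

|E| = 1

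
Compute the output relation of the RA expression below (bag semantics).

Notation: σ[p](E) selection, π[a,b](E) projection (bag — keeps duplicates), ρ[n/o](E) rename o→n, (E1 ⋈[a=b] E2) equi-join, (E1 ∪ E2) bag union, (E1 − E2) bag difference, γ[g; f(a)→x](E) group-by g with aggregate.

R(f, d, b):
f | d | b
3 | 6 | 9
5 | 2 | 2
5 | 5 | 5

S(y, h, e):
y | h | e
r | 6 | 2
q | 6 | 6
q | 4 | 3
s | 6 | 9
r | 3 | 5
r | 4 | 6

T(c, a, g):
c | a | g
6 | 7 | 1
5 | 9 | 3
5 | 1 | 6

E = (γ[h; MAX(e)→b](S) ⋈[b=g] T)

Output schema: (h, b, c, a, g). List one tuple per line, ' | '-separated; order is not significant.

Stepwise |·|:
  S → 6
  γ[h; MAX(e)→b](S) → 3
  T → 3
  (γ[h; MAX(e)→b](S) ⋈[b=g] T) → 1

== RESULT ==
h | b | c | a | g
4 | 6 | 5 | 1 | 6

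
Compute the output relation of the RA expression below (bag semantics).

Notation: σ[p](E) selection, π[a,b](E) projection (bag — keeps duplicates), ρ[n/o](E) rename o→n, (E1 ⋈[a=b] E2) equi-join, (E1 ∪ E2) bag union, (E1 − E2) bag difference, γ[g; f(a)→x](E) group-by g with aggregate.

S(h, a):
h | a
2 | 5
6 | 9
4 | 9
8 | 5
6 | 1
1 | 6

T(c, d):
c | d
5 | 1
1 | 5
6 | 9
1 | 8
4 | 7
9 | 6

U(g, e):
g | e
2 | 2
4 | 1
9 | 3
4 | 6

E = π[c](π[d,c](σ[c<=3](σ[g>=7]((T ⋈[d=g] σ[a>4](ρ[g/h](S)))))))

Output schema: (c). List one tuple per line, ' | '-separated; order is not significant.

Per-node cardinality:
  T → 6
  S → 6
  ρ[g/h](S) → 6
  σ[a>4](ρ[g/h](S)) → 5
  (T ⋈[d=g] σ[a>4](ρ[g/h](S))) → 3
  σ[g>=7]((T ⋈[d=g] σ[a>4](ρ[g/h](S)))) → 1
  σ[c<=3](σ[g>=7]((T ⋈[d=g] σ[a>4](ρ[g/h](S))))) → 1
  π[d,c](σ[c<=3](σ[g>=7]((T ⋈[d=g] σ[a>4](ρ[g/h](S)))))) → 1
  π[c](π[d,c](σ[c<=3](σ[g>=7]((T ⋈[d=g] σ[a>4](ρ[g/h](S))))))) → 1

== RESULT ==
c
1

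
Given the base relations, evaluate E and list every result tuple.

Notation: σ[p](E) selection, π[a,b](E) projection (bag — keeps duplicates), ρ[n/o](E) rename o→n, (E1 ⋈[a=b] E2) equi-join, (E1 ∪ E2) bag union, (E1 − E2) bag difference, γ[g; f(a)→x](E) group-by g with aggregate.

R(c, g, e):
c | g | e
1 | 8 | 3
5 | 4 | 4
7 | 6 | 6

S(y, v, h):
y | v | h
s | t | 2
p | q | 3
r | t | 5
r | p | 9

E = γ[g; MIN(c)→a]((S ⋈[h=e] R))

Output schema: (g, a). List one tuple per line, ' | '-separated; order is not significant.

Per-node cardinality:
  S → 4
  R → 3
  (S ⋈[h=e] R) → 1
  γ[g; MIN(c)→a]((S ⋈[h=e] R)) → 1

== RESULT ==
g | a
8 | 1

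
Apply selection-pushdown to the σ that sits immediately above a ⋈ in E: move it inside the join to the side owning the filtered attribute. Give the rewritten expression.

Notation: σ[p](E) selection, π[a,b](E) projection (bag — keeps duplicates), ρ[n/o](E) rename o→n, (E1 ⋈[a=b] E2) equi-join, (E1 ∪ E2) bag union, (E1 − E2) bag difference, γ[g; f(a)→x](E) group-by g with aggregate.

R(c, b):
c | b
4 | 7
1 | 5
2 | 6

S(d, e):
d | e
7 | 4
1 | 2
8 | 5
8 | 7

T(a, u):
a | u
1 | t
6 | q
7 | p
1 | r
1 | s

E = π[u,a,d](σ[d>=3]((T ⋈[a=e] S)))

σ filters on d, owned by the right side.
E' = π[u,a,d]((T ⋈[a=e] σ[d>=3](S)))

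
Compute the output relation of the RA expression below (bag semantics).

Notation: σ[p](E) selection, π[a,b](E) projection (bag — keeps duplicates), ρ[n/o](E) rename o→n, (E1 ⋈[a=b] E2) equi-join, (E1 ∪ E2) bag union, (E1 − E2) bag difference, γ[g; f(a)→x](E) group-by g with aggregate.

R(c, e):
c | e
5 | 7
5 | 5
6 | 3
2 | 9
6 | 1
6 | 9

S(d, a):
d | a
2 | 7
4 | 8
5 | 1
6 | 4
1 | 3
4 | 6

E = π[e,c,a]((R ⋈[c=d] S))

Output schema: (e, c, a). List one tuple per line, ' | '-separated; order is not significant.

Row counts bottom-up:
  R → 6
  S → 6
  (R ⋈[c=d] S) → 6
  π[e,c,a]((R ⋈[c=d] S)) → 6

== RESULT ==
e | c | a
1 | 6 | 4
3 | 6 | 4
5 | 5 | 1
7 | 5 | 1
9 | 2 | 7
9 | 6 | 4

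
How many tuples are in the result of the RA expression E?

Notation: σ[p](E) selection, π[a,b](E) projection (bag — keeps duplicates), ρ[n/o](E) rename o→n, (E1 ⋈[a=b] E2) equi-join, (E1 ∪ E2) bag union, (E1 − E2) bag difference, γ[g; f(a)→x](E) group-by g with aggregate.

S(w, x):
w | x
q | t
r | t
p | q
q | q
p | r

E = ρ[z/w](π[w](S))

Stepwise |·|:
  S → 5
  π[w](S) → 5
  ρ[z/w](π[w](S)) → 5

|E| = 5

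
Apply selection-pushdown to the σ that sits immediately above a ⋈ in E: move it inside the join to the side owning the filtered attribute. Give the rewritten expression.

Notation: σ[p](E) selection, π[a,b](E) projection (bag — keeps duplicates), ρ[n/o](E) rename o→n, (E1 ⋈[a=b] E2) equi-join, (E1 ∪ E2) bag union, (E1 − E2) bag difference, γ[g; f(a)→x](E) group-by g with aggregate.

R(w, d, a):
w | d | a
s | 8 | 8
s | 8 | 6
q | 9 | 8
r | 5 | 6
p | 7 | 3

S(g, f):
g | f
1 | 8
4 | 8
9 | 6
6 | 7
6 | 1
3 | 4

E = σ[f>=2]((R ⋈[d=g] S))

σ filters on f, owned by the right side.
E' = (R ⋈[d=g] σ[f>=2](S))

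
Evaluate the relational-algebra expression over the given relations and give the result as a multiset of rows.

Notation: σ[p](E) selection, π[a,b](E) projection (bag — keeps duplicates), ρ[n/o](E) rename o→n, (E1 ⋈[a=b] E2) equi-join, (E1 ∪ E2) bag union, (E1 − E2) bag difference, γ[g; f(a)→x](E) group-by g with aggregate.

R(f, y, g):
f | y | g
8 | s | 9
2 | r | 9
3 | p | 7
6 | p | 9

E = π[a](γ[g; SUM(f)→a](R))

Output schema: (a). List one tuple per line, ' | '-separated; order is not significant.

Subexpression sizes:
  R → 4
  γ[g; SUM(f)→a](R) → 2
  π[a](γ[g; SUM(f)→a](R)) → 2

== RESULT ==
a
3
16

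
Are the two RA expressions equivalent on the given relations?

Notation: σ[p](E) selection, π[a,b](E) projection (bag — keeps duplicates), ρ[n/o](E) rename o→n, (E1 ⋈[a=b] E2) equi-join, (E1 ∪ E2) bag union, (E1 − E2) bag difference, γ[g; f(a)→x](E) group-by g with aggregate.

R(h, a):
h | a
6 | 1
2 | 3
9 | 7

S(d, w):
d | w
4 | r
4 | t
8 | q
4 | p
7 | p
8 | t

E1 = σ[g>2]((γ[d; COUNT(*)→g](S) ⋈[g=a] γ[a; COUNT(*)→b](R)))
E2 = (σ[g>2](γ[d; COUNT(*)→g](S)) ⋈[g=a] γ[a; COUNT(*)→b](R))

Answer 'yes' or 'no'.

E1 subexpression sizes:
  S → 6
  γ[d; COUNT(*)→g](S) → 3
  R → 3
  γ[a; COUNT(*)→b](R) → 3
  (γ[d; COUNT(*)→g](S) ⋈[g=a] γ[a; COUNT(*)→b](R)) → 2
  σ[g>2]((γ[d; COUNT(*)→g](S) ⋈[g=a] γ[a; COUNT(*)→b](R))) → 1
E2 subexpression sizes:
  S → 6
  γ[d; COUNT(*)→g](S) → 3
  σ[g>2](γ[d; COUNT(*)→g](S)) → 1
  R → 3
  γ[a; COUNT(*)→b](R) → 3
  (σ[g>2](γ[d; COUNT(*)→g](S)) ⋈[g=a] γ[a; COUNT(*)→b](R)) → 1

E1 and E2 produce the same multiset:
d | g | a | b
4 | 3 | 3 | 1

yes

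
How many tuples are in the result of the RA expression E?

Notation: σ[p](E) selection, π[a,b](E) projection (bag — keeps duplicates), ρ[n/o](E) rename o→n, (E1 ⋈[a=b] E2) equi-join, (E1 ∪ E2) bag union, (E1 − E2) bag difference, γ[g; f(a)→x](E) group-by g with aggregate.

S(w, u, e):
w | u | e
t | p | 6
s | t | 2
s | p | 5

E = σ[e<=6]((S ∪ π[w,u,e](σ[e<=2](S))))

Subexpression sizes:
  S → 3
  S → 3
  σ[e<=2](S) → 1
  π[w,u,e](σ[e<=2](S)) → 1
  (S ∪ π[w,u,e](σ[e<=2](S))) → 4
  σ[e<=6]((S ∪ π[w,u,e](σ[e<=2](S)))) → 4

|E| = 4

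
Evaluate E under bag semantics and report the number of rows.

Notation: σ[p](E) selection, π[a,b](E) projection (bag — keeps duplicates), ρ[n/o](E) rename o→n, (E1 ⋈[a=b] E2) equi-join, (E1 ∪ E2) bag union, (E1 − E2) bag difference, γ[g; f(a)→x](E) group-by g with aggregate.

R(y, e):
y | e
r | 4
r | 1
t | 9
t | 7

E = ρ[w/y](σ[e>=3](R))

Row counts bottom-up:
  R → 4
  σ[e>=3](R) → 3
  ρ[w/y](σ[e>=3](R)) → 3

|E| = 3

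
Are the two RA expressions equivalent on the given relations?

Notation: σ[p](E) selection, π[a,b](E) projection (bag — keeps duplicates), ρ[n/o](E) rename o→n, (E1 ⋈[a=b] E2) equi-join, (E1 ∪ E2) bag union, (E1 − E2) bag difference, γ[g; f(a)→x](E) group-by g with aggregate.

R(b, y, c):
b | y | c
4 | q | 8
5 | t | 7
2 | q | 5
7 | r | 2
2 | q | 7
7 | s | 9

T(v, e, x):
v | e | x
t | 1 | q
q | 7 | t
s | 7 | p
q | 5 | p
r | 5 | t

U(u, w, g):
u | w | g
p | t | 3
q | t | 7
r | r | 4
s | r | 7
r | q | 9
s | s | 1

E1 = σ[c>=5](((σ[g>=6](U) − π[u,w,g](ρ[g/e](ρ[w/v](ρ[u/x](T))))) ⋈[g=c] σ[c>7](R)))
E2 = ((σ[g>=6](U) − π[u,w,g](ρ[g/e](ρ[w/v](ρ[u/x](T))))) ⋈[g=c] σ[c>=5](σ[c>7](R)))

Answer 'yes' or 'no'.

E1 subexpression sizes:
  U → 6
  σ[g>=6](U) → 3
  T → 5
  ρ[u/x](T) → 5
  ρ[w/v](ρ[u/x](T)) → 5
  ρ[g/e](ρ[w/v](ρ[u/x](T))) → 5
  π[u,w,g](ρ[g/e](ρ[w/v](ρ[u/x](T)))) → 5
  (σ[g>=6](U) − π[u,w,g](ρ[g/e](ρ[w/v](ρ[u/x](T))))) → 3
  R → 6
  σ[c>7](R) → 2
  ((σ[g>=6](U) − π[u,w,g](ρ[g/e](ρ[w/v](ρ[u/x](T))))) ⋈[g=c] σ[c>7](R)) → 1
  σ[c>=5](((σ[g>=6](U) − π[u,w,g](ρ[g/e](ρ[w/v](ρ[u/x](T))))) ⋈[g=c] σ[c>7](R))) → 1
E2 subexpression sizes:
  U → 6
  σ[g>=6](U) → 3
  T → 5
  ρ[u/x](T) → 5
  ρ[w/v](ρ[u/x](T)) → 5
  ρ[g/e](ρ[w/v](ρ[u/x](T))) → 5
  π[u,w,g](ρ[g/e](ρ[w/v](ρ[u/x](T)))) → 5
  (σ[g>=6](U) − π[u,w,g](ρ[g/e](ρ[w/v](ρ[u/x](T))))) → 3
  R → 6
  σ[c>7](R) → 2
  σ[c>=5](σ[c>7](R)) → 2
  ((σ[g>=6](U) − π[u,w,g](ρ[g/e](ρ[w/v](ρ[u/x](T))))) ⋈[g=c] σ[c>=5](σ[c>7](R))) → 1

E1 and E2 produce the same multiset:
u | w | g | b | y | c
r | q | 9 | 7 | s | 9

yes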